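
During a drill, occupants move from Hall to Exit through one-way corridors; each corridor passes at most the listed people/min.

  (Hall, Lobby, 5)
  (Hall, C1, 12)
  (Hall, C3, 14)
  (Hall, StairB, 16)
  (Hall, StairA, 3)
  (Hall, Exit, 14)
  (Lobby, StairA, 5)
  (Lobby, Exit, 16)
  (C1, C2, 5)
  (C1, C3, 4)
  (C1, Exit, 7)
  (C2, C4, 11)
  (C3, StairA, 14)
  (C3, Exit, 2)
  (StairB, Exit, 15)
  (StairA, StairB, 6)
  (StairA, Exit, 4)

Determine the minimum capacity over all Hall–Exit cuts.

Augment Hall→Exit: bottleneck 14, flow now 14.
Augment Hall→Lobby→Exit: bottleneck 5, flow now 19.
Augment Hall→C1→Exit: bottleneck 7, flow now 26.
Augment Hall→C3→Exit: bottleneck 2, flow now 28.
Augment Hall→StairB→Exit: bottleneck 15, flow now 43.
Augment Hall→StairA→Exit: bottleneck 3, flow now 46.
Augment Hall→C3→StairA→Exit: bottleneck 1, flow now 47.
No augmenting path remains; maximum flow = 47.
By max-flow min-cut, the minimum cut capacity equals the max flow.
In the residual graph, reachable from Hall: {Hall, C1, C2, C3, StairB, StairA, C4}.
Min-cut edges: Hall→Lobby (5), Hall→Exit (14), C1→Exit (7), C3→Exit (2), StairB→Exit (15), StairA→Exit (4); capacity 5 + 14 + 7 + 2 + 15 + 4 = 47.

47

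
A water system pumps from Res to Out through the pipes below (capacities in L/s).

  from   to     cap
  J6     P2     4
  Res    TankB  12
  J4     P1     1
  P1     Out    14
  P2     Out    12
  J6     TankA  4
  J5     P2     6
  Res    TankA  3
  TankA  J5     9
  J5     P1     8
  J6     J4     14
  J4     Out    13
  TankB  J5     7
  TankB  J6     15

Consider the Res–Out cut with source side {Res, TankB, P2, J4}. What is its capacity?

Edges leaving {Res, TankB, P2, J4}: Res→TankA (3), TankB→J6 (15), TankB→J5 (7), P2→Out (12), J4→P1 (1), J4→Out (13).
Cut capacity = 3 + 15 + 7 + 12 + 1 + 13 = 51.

51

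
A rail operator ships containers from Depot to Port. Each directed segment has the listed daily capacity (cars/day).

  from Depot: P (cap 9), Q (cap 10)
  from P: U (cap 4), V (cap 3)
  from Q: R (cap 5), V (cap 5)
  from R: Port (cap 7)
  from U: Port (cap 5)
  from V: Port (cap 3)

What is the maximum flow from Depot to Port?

12

Augment Depot→P→U→Port: bottleneck 4, flow now 4.
Augment Depot→P→V→Port: bottleneck 3, flow now 7.
Augment Depot→Q→R→Port: bottleneck 5, flow now 12.
No augmenting path remains; maximum flow = 12.
In the residual graph, reachable from Depot: {Depot, P, Q, V}.
Min-cut edges: P→U (4), Q→R (5), V→Port (3); capacity 4 + 5 + 3 = 12.
This cut is saturated, so no flow can exceed 12.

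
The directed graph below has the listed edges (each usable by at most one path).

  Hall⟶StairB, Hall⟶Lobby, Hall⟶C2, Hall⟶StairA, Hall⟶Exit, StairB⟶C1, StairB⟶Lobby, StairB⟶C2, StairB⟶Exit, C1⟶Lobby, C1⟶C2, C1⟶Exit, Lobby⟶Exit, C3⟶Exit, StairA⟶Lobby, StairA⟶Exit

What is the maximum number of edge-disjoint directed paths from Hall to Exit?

Assign every edge capacity 1; by Menger, the answer equals the max flow.
Path Hall→Exit (+1); total 1.
Path Hall→StairB→Exit (+1); total 2.
Path Hall→Lobby→Exit (+1); total 3.
Path Hall→StairA→Exit (+1); total 4.
No residual Hall→Exit path; max flow = 4.
Certifying cut of size 4: {Hall→Exit, Hall→Lobby, Hall→StairA, Hall→StairB}.

4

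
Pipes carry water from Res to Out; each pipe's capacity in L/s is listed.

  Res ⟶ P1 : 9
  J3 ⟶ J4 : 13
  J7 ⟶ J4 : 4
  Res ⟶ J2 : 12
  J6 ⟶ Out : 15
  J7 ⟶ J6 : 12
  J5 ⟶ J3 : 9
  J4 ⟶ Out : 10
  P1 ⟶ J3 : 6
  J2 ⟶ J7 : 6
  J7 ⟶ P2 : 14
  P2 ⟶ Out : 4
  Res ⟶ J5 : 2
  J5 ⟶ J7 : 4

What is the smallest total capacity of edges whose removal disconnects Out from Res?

Augment Res→J2→J7→P2→Out: bottleneck 4, flow now 4.
Augment Res→J2→J7→J6→Out: bottleneck 2, flow now 6.
Augment Res→J5→J3→J4→Out: bottleneck 2, flow now 8.
Augment Res→P1→J3→J4→Out: bottleneck 6, flow now 14.
No augmenting path remains; maximum flow = 14.
By max-flow min-cut, the minimum cut capacity equals the max flow.
In the residual graph, reachable from Res: {Res, J2, P1}.
Min-cut edges: Res→J5 (2), J2→J7 (6), P1→J3 (6); capacity 2 + 6 + 6 = 14.

14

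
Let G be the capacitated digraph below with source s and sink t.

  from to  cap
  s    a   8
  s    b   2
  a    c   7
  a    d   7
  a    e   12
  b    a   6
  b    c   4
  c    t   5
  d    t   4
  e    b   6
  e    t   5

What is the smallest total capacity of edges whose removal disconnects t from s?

Augment s→a→c→t: bottleneck 5, flow now 5.
Augment s→a→d→t: bottleneck 3, flow now 8.
Augment s→b→a→d→t: bottleneck 1, flow now 9.
Augment s→b→a→e→t: bottleneck 1, flow now 10.
No augmenting path remains; maximum flow = 10.
By max-flow min-cut, the minimum cut capacity equals the max flow.
In the residual graph, reachable from s: {s}.
Min-cut edges: s→a (8), s→b (2); capacity 8 + 2 = 10.

10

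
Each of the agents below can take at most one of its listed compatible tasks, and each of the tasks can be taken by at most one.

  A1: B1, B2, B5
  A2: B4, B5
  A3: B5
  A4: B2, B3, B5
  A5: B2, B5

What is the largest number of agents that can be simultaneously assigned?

5

Unit-capacity flow: source→left, listed edges, right→sink; max matching = max flow.
Augmenting path A1→B1 (+1); matched 1.
Augmenting path A2→B4 (+1); matched 2.
Augmenting path A3→B5 (+1); matched 3.
Augmenting path A4→B2 (+1); matched 4.
Augmenting path A5→B2→A4→B3 (+1); matched 5.
No augmenting path remains; maximum matching = 5.
König certificate: {A1, A2, A3, A4, A5} is a vertex cover of size 5 (every listed pair touches it), so no matching can be larger.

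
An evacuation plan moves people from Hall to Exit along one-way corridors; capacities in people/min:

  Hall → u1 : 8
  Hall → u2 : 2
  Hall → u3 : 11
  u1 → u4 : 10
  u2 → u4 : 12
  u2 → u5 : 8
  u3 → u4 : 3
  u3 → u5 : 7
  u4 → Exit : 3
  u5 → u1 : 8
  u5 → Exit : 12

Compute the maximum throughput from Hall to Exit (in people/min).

Augment Hall→u1→u4→Exit: bottleneck 3, flow now 3.
Augment Hall→u2→u5→Exit: bottleneck 2, flow now 5.
Augment Hall→u3→u5→Exit: bottleneck 7, flow now 12.
No augmenting path remains; maximum flow = 12.
In the residual graph, reachable from Hall: {Hall, u1, u3, u4}.
Min-cut edges: Hall→u2 (2), u3→u5 (7), u4→Exit (3); capacity 2 + 7 + 3 = 12.
This cut is saturated, so no flow can exceed 12.

12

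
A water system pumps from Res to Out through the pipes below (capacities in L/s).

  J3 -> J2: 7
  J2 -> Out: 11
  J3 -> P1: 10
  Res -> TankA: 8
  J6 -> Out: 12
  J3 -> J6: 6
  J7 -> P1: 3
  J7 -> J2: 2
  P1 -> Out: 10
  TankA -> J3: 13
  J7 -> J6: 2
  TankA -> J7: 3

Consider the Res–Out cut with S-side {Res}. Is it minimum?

Given cut capacity: 8 = 8.
Augment Res→TankA→J3→J6→Out: bottleneck 6, flow now 6.
Augment Res→TankA→J3→J2→Out: bottleneck 2, flow now 8.
No augmenting path remains; maximum flow = 8.
Cut capacity 8 equals the max flow, so it is a minimum cut.

Yes — it is a minimum cut (capacity 8).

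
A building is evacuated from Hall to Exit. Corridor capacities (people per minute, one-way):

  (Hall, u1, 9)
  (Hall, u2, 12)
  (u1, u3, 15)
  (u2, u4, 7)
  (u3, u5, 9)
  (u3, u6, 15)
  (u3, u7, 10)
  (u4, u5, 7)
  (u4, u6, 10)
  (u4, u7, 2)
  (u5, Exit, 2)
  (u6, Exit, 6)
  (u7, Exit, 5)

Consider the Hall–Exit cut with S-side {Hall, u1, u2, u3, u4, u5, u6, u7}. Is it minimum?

Given cut capacity: 2 + 6 + 5 = 13.
Augment Hall→u1→u3→u5→Exit: bottleneck 2, flow now 2.
Augment Hall→u1→u3→u6→Exit: bottleneck 6, flow now 8.
Augment Hall→u1→u3→u7→Exit: bottleneck 1, flow now 9.
Augment Hall→u2→u4→u7→Exit: bottleneck 2, flow now 11.
Augment Hall→u2→u4→u5→u3→u7→Exit: bottleneck 2, flow now 13. (uses reverse residual edge)
No augmenting path remains; maximum flow = 13.
Cut capacity 13 equals the max flow, so it is a minimum cut.

Yes — it is a minimum cut (capacity 13).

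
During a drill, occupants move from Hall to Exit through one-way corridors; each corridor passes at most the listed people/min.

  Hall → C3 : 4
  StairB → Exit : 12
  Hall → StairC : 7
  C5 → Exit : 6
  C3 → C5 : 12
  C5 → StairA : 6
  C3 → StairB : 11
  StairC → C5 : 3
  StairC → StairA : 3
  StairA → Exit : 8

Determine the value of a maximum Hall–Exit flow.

10

Augment Hall→C3→StairB→Exit: bottleneck 4, flow now 4.
Augment Hall→StairC→C5→Exit: bottleneck 3, flow now 7.
Augment Hall→StairC→StairA→Exit: bottleneck 3, flow now 10.
No augmenting path remains; maximum flow = 10.
In the residual graph, reachable from Hall: {Hall, StairC}.
Min-cut edges: Hall→C3 (4), StairC→C5 (3), StairC→StairA (3); capacity 4 + 3 + 3 = 10.
This cut is saturated, so no flow can exceed 10.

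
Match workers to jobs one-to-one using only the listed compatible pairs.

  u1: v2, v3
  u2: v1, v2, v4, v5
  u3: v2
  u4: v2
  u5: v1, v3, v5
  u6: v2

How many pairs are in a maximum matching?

Unit-capacity flow: source→left, listed edges, right→sink; max matching = max flow.
Augmenting path u1→v2 (+1); matched 1.
Augmenting path u2→v1 (+1); matched 2.
Augmenting path u5→v3 (+1); matched 3.
Augmenting path u3→v2→u1→v3→u5→v5 (+1); matched 4.
No augmenting path remains; maximum matching = 4.
König certificate: {u1, u2, u5, v2} is a vertex cover of size 4 (every listed pair touches it), so no matching can be larger.

4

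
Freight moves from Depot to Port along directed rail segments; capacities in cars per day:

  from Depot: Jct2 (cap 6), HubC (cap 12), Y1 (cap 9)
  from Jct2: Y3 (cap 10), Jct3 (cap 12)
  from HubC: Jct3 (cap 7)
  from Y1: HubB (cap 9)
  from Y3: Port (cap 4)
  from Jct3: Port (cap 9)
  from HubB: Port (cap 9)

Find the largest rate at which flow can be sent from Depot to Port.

22

Augment Depot→Jct2→Y3→Port: bottleneck 4, flow now 4.
Augment Depot→Jct2→Jct3→Port: bottleneck 2, flow now 6.
Augment Depot→HubC→Jct3→Port: bottleneck 7, flow now 13.
Augment Depot→Y1→HubB→Port: bottleneck 9, flow now 22.
No augmenting path remains; maximum flow = 22.
In the residual graph, reachable from Depot: {Depot, HubC}.
Min-cut edges: Depot→Jct2 (6), Depot→Y1 (9), HubC→Jct3 (7); capacity 6 + 9 + 7 = 22.
This cut is saturated, so no flow can exceed 22.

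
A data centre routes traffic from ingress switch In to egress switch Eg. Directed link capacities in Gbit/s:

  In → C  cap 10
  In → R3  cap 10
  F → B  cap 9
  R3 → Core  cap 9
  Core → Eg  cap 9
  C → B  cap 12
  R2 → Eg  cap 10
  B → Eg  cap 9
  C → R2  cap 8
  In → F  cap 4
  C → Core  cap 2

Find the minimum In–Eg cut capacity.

Augment In→R3→Core→Eg: bottleneck 9, flow now 9.
Augment In→F→B→Eg: bottleneck 4, flow now 13.
Augment In→C→B→Eg: bottleneck 5, flow now 18.
Augment In→C→R2→Eg: bottleneck 5, flow now 23.
No augmenting path remains; maximum flow = 23.
By max-flow min-cut, the minimum cut capacity equals the max flow.
In the residual graph, reachable from In: {In, R3}.
Min-cut edges: In→F (4), In→C (10), R3→Core (9); capacity 4 + 10 + 9 = 23.

23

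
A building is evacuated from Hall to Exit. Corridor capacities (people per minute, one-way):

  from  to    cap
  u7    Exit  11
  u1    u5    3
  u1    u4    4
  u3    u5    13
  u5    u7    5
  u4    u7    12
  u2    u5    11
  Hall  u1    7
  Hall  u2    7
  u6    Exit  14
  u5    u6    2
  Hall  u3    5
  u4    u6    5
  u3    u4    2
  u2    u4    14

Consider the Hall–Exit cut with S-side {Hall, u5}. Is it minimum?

No — its capacity is 26, but the minimum cut has capacity 18.

Given cut capacity: 7 + 7 + 5 + 2 + 5 = 26.
Augment Hall→u1→u4→u6→Exit: bottleneck 4, flow now 4.
Augment Hall→u1→u5→u6→Exit: bottleneck 2, flow now 6.
Augment Hall→u1→u5→u7→Exit: bottleneck 1, flow now 7.
Augment Hall→u2→u4→u6→Exit: bottleneck 1, flow now 8.
Augment Hall→u2→u4→u7→Exit: bottleneck 6, flow now 14.
Augment Hall→u3→u4→u7→Exit: bottleneck 2, flow now 16.
Augment Hall→u3→u5→u7→Exit: bottleneck 2, flow now 18.
No augmenting path remains; maximum flow = 18.
In the residual graph, reachable from Hall: {Hall, u1, u2, u3, u4, u5, u7}.
Min-cut edges: u4→u6 (5), u5→u6 (2), u7→Exit (11); capacity 5 + 2 + 11 = 18.
Cut capacity 26 exceeds the max flow 18, so it is not minimum.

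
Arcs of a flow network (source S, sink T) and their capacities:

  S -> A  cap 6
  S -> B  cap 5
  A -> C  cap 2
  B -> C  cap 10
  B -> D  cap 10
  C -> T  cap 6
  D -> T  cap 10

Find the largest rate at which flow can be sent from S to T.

7

Augment S→A→C→T: bottleneck 2, flow now 2.
Augment S→B→C→T: bottleneck 4, flow now 6.
Augment S→B→D→T: bottleneck 1, flow now 7.
No augmenting path remains; maximum flow = 7.
In the residual graph, reachable from S: {S, A}.
Min-cut edges: S→B (5), A→C (2); capacity 5 + 2 = 7.
This cut is saturated, so no flow can exceed 7.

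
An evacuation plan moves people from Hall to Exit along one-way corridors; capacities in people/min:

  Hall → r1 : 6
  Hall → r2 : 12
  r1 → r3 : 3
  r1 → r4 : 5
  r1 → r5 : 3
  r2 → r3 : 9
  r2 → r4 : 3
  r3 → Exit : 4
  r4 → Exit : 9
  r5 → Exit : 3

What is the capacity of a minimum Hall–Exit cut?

13

Augment Hall→r1→r3→Exit: bottleneck 3, flow now 3.
Augment Hall→r1→r4→Exit: bottleneck 3, flow now 6.
Augment Hall→r2→r3→Exit: bottleneck 1, flow now 7.
Augment Hall→r2→r4→Exit: bottleneck 3, flow now 10.
Augment Hall→r2→r3→r1→r4→Exit: bottleneck 2, flow now 12. (uses reverse residual edge)
Augment Hall→r2→r3→r1→r5→Exit: bottleneck 1, flow now 13. (uses reverse residual edge)
No augmenting path remains; maximum flow = 13.
By max-flow min-cut, the minimum cut capacity equals the max flow.
In the residual graph, reachable from Hall: {Hall, r2, r3}.
Min-cut edges: Hall→r1 (6), r2→r4 (3), r3→Exit (4); capacity 6 + 3 + 4 = 13.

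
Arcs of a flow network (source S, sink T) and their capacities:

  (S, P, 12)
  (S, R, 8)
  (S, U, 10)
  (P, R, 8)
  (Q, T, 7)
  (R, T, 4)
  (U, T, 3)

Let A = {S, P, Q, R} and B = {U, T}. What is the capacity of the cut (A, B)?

21

Edges leaving {S, P, Q, R}: S→U (10), Q→T (7), R→T (4).
Cut capacity = 10 + 7 + 4 = 21.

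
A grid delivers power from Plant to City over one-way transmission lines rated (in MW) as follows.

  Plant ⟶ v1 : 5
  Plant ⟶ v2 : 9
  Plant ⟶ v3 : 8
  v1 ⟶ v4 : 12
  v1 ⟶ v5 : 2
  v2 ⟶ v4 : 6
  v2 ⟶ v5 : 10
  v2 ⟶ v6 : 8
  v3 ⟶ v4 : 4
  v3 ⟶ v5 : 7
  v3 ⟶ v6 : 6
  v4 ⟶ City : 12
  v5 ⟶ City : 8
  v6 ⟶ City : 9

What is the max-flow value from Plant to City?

22

Augment Plant→v1→v4→City: bottleneck 5, flow now 5.
Augment Plant→v2→v4→City: bottleneck 6, flow now 11.
Augment Plant→v2→v5→City: bottleneck 3, flow now 14.
Augment Plant→v3→v4→City: bottleneck 1, flow now 15.
Augment Plant→v3→v5→City: bottleneck 5, flow now 20.
Augment Plant→v3→v6→City: bottleneck 2, flow now 22.
No augmenting path remains; maximum flow = 22.
In the residual graph, reachable from Plant: {Plant}.
Min-cut edges: Plant→v1 (5), Plant→v2 (9), Plant→v3 (8); capacity 5 + 9 + 8 = 22.
This cut is saturated, so no flow can exceed 22.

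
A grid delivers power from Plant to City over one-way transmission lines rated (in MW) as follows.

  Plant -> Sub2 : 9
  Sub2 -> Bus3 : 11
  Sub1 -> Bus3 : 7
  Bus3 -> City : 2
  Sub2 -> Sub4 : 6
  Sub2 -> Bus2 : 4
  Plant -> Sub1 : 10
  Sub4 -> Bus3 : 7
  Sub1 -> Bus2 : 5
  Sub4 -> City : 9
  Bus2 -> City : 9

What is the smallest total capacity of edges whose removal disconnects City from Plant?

16

Augment Plant→Sub1→Bus2→City: bottleneck 5, flow now 5.
Augment Plant→Sub1→Bus3→City: bottleneck 2, flow now 7.
Augment Plant→Sub2→Sub4→City: bottleneck 6, flow now 13.
Augment Plant→Sub2→Bus2→City: bottleneck 3, flow now 16.
No augmenting path remains; maximum flow = 16.
By max-flow min-cut, the minimum cut capacity equals the max flow.
In the residual graph, reachable from Plant: {Plant, Sub1, Bus3}.
Min-cut edges: Plant→Sub2 (9), Sub1→Bus2 (5), Bus3→City (2); capacity 9 + 5 + 2 = 16.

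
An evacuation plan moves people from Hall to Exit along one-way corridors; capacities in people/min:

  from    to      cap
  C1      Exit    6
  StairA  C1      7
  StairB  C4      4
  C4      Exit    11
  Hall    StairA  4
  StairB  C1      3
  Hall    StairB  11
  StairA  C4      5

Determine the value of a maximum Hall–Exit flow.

11

Augment Hall→StairB→C1→Exit: bottleneck 3, flow now 3.
Augment Hall→StairB→C4→Exit: bottleneck 4, flow now 7.
Augment Hall→StairA→C1→Exit: bottleneck 3, flow now 10.
Augment Hall→StairA→C4→Exit: bottleneck 1, flow now 11.
No augmenting path remains; maximum flow = 11.
In the residual graph, reachable from Hall: {Hall, StairB}.
Min-cut edges: Hall→StairA (4), StairB→C1 (3), StairB→C4 (4); capacity 4 + 3 + 4 = 11.
This cut is saturated, so no flow can exceed 11.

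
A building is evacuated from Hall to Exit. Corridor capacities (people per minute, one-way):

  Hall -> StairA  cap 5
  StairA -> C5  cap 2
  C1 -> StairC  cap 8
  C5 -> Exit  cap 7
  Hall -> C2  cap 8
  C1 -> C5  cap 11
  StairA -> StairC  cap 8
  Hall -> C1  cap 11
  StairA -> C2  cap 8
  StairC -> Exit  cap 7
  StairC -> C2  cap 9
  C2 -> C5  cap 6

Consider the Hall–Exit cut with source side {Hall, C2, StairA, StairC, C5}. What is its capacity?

Edges leaving {Hall, C2, StairA, StairC, C5}: Hall→C1 (11), StairC→Exit (7), C5→Exit (7).
Cut capacity = 11 + 7 + 7 = 25.

25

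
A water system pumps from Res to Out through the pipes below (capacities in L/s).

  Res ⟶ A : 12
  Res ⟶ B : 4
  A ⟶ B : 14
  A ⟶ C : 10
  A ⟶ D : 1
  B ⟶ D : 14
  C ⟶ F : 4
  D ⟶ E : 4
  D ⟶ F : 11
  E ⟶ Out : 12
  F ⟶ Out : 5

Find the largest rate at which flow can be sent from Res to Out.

Augment Res→A→C→F→Out: bottleneck 4, flow now 4.
Augment Res→A→D→E→Out: bottleneck 1, flow now 5.
Augment Res→B→D→E→Out: bottleneck 3, flow now 8.
Augment Res→B→D→F→Out: bottleneck 1, flow now 9.
No augmenting path remains; maximum flow = 9.
In the residual graph, reachable from Res: {Res, A, B, C, D, F}.
Min-cut edges: D→E (4), F→Out (5); capacity 4 + 5 = 9.
This cut is saturated, so no flow can exceed 9.

9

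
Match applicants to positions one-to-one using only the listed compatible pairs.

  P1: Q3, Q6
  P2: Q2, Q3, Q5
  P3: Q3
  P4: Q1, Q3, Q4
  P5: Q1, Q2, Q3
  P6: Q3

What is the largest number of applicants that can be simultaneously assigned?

5

Unit-capacity flow: source→left, listed edges, right→sink; max matching = max flow.
Augmenting path P1→Q3 (+1); matched 1.
Augmenting path P2→Q2 (+1); matched 2.
Augmenting path P4→Q1 (+1); matched 3.
Augmenting path P3→Q3→P1→Q6 (+1); matched 4.
Augmenting path P5→Q1→P4→Q4 (+1); matched 5.
No augmenting path remains; maximum matching = 5.
König certificate: {P1, P2, P4, P5, Q3} is a vertex cover of size 5 (every listed pair touches it), so no matching can be larger.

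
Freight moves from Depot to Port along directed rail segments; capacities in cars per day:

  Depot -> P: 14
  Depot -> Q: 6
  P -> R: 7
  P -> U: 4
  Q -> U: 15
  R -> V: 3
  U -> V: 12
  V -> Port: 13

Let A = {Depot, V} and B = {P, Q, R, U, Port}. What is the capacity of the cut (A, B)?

Edges leaving {Depot, V}: Depot→P (14), Depot→Q (6), V→Port (13).
Cut capacity = 14 + 6 + 13 = 33.

33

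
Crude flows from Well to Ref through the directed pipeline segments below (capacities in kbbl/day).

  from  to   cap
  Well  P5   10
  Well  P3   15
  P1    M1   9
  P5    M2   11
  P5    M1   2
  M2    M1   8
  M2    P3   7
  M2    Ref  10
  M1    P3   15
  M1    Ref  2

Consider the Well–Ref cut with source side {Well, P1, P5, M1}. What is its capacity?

Edges leaving {Well, P1, P5, M1}: Well→P3 (15), P5→M2 (11), M1→P3 (15), M1→Ref (2).
Cut capacity = 15 + 11 + 15 + 2 = 43.

43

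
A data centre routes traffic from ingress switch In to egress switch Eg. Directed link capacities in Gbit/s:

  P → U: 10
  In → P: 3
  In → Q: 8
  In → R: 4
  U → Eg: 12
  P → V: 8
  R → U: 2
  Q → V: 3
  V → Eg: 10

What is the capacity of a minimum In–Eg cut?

Augment In→P→U→Eg: bottleneck 3, flow now 3.
Augment In→Q→V→Eg: bottleneck 3, flow now 6.
Augment In→R→U→Eg: bottleneck 2, flow now 8.
No augmenting path remains; maximum flow = 8.
By max-flow min-cut, the minimum cut capacity equals the max flow.
In the residual graph, reachable from In: {In, Q, R}.
Min-cut edges: In→P (3), Q→V (3), R→U (2); capacity 3 + 3 + 2 = 8.

8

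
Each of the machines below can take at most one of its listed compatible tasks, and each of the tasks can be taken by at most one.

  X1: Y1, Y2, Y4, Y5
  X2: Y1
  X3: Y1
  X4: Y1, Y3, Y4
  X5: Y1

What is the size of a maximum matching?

Unit-capacity flow: source→left, listed edges, right→sink; max matching = max flow.
Augmenting path X1→Y1 (+1); matched 1.
Augmenting path X4→Y3 (+1); matched 2.
Augmenting path X2→Y1→X1→Y2 (+1); matched 3.
No augmenting path remains; maximum matching = 3.
König certificate: {X1, X4, Y1} is a vertex cover of size 3 (every listed pair touches it), so no matching can be larger.

3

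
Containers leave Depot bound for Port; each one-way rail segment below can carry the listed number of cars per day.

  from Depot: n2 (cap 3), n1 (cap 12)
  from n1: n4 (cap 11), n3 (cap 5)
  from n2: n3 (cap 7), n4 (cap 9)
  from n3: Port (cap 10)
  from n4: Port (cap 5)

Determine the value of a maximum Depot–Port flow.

Augment Depot→n1→n3→Port: bottleneck 5, flow now 5.
Augment Depot→n1→n4→Port: bottleneck 5, flow now 10.
Augment Depot→n2→n3→Port: bottleneck 3, flow now 13.
No augmenting path remains; maximum flow = 13.
In the residual graph, reachable from Depot: {Depot, n1, n4}.
Min-cut edges: Depot→n2 (3), n1→n3 (5), n4→Port (5); capacity 3 + 5 + 5 = 13.
This cut is saturated, so no flow can exceed 13.

13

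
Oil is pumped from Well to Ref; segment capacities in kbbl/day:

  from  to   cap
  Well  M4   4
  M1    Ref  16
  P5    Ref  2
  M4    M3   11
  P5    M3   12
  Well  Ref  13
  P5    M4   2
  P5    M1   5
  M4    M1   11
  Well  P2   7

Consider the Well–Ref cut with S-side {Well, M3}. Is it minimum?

No — its capacity is 24, but the minimum cut has capacity 17.

Given cut capacity: 7 + 4 + 13 = 24.
Augment Well→Ref: bottleneck 13, flow now 13.
Augment Well→M4→M1→Ref: bottleneck 4, flow now 17.
No augmenting path remains; maximum flow = 17.
In the residual graph, reachable from Well: {Well, P2}.
Min-cut edges: Well→M4 (4), Well→Ref (13); capacity 4 + 13 = 17.
Cut capacity 24 exceeds the max flow 17, so it is not minimum.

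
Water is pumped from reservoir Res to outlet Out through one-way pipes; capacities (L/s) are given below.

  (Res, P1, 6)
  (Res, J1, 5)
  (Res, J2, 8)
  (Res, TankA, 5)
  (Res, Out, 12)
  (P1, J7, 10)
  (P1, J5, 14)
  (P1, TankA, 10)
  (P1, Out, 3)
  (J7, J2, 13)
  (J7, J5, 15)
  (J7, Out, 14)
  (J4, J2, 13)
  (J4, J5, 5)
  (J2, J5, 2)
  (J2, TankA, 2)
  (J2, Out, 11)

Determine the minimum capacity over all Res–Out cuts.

26

Augment Res→Out: bottleneck 12, flow now 12.
Augment Res→P1→Out: bottleneck 3, flow now 15.
Augment Res→J2→Out: bottleneck 8, flow now 23.
Augment Res→P1→J7→Out: bottleneck 3, flow now 26.
No augmenting path remains; maximum flow = 26.
By max-flow min-cut, the minimum cut capacity equals the max flow.
In the residual graph, reachable from Res: {Res, J1, TankA}.
Min-cut edges: Res→P1 (6), Res→J2 (8), Res→Out (12); capacity 6 + 8 + 12 = 26.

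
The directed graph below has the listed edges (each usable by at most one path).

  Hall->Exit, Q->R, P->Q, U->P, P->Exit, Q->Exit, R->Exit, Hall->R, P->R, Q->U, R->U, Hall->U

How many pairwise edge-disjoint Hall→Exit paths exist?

3

Assign every edge capacity 1; by Menger, the answer equals the max flow.
Path Hall→Exit (+1); total 1.
Path Hall→R→Exit (+1); total 2.
Path Hall→U→P→Exit (+1); total 3.
No residual Hall→Exit path; max flow = 3.
Certifying cut of size 3: {Hall→Exit, Hall→R, Hall→U}.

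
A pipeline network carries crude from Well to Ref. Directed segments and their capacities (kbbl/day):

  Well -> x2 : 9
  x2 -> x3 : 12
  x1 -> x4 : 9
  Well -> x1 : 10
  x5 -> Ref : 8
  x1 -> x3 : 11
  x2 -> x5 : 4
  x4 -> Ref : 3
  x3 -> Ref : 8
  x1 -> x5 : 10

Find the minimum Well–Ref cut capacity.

19

Augment Well→x1→x3→Ref: bottleneck 8, flow now 8.
Augment Well→x1→x4→Ref: bottleneck 2, flow now 10.
Augment Well→x2→x5→Ref: bottleneck 4, flow now 14.
Augment Well→x2→x3→x1→x4→Ref: bottleneck 1, flow now 15. (uses reverse residual edge)
Augment Well→x2→x3→x1→x5→Ref: bottleneck 4, flow now 19. (uses reverse residual edge)
No augmenting path remains; maximum flow = 19.
By max-flow min-cut, the minimum cut capacity equals the max flow.
In the residual graph, reachable from Well: {Well}.
Min-cut edges: Well→x1 (10), Well→x2 (9); capacity 10 + 9 = 19.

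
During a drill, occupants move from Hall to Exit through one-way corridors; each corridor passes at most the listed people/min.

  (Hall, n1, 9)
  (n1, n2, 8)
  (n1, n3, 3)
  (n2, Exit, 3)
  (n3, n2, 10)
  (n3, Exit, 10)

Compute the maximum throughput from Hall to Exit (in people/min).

Augment Hall→n1→n2→Exit: bottleneck 3, flow now 3.
Augment Hall→n1→n3→Exit: bottleneck 3, flow now 6.
No augmenting path remains; maximum flow = 6.
In the residual graph, reachable from Hall: {Hall, n1, n2}.
Min-cut edges: n1→n3 (3), n2→Exit (3); capacity 3 + 3 = 6.
This cut is saturated, so no flow can exceed 6.

6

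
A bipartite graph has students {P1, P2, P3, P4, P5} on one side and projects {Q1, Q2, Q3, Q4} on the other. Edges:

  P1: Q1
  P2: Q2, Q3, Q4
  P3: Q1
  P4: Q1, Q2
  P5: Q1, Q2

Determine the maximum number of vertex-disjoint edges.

3

Unit-capacity flow: source→left, listed edges, right→sink; max matching = max flow.
Augmenting path P1→Q1 (+1); matched 1.
Augmenting path P2→Q2 (+1); matched 2.
Augmenting path P4→Q2→P2→Q3 (+1); matched 3.
No augmenting path remains; maximum matching = 3.
König certificate: {P2, Q1, Q2} is a vertex cover of size 3 (every listed pair touches it), so no matching can be larger.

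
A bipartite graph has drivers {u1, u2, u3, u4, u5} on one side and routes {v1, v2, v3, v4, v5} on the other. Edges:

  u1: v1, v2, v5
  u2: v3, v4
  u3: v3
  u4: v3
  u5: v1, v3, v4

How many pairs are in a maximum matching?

4

Unit-capacity flow: source→left, listed edges, right→sink; max matching = max flow.
Augmenting path u1→v1 (+1); matched 1.
Augmenting path u2→v3 (+1); matched 2.
Augmenting path u5→v4 (+1); matched 3.
Augmenting path u3→v3→u2→v4→u5→v1→u1→v2 (+1); matched 4.
No augmenting path remains; maximum matching = 4.
König certificate: {u1, u2, u5, v3} is a vertex cover of size 4 (every listed pair touches it), so no matching can be larger.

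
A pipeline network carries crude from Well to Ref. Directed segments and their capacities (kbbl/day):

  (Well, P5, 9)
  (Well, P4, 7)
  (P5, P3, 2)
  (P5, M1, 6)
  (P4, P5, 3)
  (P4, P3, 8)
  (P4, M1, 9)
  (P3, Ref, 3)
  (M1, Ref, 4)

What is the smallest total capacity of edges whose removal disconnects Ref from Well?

Augment Well→P5→P3→Ref: bottleneck 2, flow now 2.
Augment Well→P5→M1→Ref: bottleneck 4, flow now 6.
Augment Well→P4→P3→Ref: bottleneck 1, flow now 7.
No augmenting path remains; maximum flow = 7.
By max-flow min-cut, the minimum cut capacity equals the max flow.
In the residual graph, reachable from Well: {Well, P5, P4, P3, M1}.
Min-cut edges: P3→Ref (3), M1→Ref (4); capacity 3 + 4 = 7.

7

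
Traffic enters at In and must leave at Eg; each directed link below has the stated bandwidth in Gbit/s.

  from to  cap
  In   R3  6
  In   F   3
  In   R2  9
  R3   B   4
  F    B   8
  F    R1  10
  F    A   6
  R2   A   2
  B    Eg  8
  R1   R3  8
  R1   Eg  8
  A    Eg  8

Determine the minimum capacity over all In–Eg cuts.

Augment In→R3→B→Eg: bottleneck 4, flow now 4.
Augment In→F→B→Eg: bottleneck 3, flow now 7.
Augment In→R2→A→Eg: bottleneck 2, flow now 9.
No augmenting path remains; maximum flow = 9.
By max-flow min-cut, the minimum cut capacity equals the max flow.
In the residual graph, reachable from In: {In, R3, R2}.
Min-cut edges: In→F (3), R3→B (4), R2→A (2); capacity 3 + 4 + 2 = 9.

9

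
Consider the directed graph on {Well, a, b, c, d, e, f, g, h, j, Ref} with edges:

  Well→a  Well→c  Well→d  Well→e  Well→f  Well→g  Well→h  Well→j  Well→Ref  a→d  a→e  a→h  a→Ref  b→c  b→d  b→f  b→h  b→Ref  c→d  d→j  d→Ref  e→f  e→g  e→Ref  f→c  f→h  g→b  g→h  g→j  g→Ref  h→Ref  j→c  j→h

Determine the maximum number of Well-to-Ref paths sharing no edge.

6

Assign every edge capacity 1; by Menger, the answer equals the max flow.
Path Well→Ref (+1); total 1.
Path Well→a→Ref (+1); total 2.
Path Well→d→Ref (+1); total 3.
Path Well→e→Ref (+1); total 4.
Path Well→g→Ref (+1); total 5.
Path Well→h→Ref (+1); total 6.
No residual Well→Ref path; max flow = 6.
Certifying cut of size 6: {Well→Ref, Well→a, Well→e, Well→g, d→Ref, h→Ref}.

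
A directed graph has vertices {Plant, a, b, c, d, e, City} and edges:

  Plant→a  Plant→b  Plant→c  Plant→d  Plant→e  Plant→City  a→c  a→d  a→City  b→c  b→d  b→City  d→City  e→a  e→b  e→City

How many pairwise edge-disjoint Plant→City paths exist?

Assign every edge capacity 1; by Menger, the answer equals the max flow.
Path Plant→City (+1); total 1.
Path Plant→a→City (+1); total 2.
Path Plant→b→City (+1); total 3.
Path Plant→d→City (+1); total 4.
Path Plant→e→City (+1); total 5.
No residual Plant→City path; max flow = 5.
Certifying cut of size 5: {Plant→City, Plant→a, Plant→b, Plant→d, Plant→e}.

5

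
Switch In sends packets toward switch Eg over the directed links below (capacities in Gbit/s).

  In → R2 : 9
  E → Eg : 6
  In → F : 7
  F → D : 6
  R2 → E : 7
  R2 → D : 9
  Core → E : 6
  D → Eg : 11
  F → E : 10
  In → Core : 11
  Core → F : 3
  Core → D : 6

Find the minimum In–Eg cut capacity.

Augment In→R2→E→Eg: bottleneck 6, flow now 6.
Augment In→R2→D→Eg: bottleneck 3, flow now 9.
Augment In→F→D→Eg: bottleneck 6, flow now 15.
Augment In→Core→D→Eg: bottleneck 2, flow now 17.
No augmenting path remains; maximum flow = 17.
By max-flow min-cut, the minimum cut capacity equals the max flow.
In the residual graph, reachable from In: {In, R2, F, Core, E, D}.
Min-cut edges: E→Eg (6), D→Eg (11); capacity 6 + 11 = 17.

17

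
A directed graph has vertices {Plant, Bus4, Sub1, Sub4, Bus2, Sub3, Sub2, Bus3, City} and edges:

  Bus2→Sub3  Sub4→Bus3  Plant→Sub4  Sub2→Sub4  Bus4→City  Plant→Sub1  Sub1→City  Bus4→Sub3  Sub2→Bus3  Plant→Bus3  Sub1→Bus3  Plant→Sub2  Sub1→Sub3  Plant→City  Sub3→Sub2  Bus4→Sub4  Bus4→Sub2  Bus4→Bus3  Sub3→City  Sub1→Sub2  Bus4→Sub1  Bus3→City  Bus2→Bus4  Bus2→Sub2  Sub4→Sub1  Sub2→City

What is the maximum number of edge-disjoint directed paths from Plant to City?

5

Assign every edge capacity 1; by Menger, the answer equals the max flow.
Path Plant→City (+1); total 1.
Path Plant→Sub1→City (+1); total 2.
Path Plant→Sub2→City (+1); total 3.
Path Plant→Bus3→City (+1); total 4.
Path Plant→Sub4→Sub1→Sub3→City (+1); total 5.
No residual Plant→City path; max flow = 5.
Certifying cut of size 5: {Plant→Bus3, Plant→City, Plant→Sub1, Plant→Sub2, Plant→Sub4}.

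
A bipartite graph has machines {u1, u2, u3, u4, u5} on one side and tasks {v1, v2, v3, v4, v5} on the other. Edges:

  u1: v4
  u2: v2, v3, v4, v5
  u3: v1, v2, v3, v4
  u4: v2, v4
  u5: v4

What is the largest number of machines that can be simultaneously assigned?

4

Unit-capacity flow: source→left, listed edges, right→sink; max matching = max flow.
Augmenting path u1→v4 (+1); matched 1.
Augmenting path u2→v2 (+1); matched 2.
Augmenting path u3→v1 (+1); matched 3.
Augmenting path u4→v2→u2→v3 (+1); matched 4.
No augmenting path remains; maximum matching = 4.
König certificate: {u2, u3, u4, v4} is a vertex cover of size 4 (every listed pair touches it), so no matching can be larger.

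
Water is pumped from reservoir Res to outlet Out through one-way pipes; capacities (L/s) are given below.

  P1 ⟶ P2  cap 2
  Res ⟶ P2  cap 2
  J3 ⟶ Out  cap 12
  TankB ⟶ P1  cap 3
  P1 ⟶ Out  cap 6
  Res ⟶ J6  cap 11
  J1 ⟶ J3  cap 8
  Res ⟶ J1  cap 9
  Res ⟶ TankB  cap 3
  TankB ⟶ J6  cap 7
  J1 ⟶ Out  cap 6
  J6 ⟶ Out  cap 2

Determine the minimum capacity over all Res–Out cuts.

Augment Res→J1→Out: bottleneck 6, flow now 6.
Augment Res→J6→Out: bottleneck 2, flow now 8.
Augment Res→J1→J3→Out: bottleneck 3, flow now 11.
Augment Res→TankB→P1→Out: bottleneck 3, flow now 14.
No augmenting path remains; maximum flow = 14.
By max-flow min-cut, the minimum cut capacity equals the max flow.
In the residual graph, reachable from Res: {Res, J6, P2}.
Min-cut edges: Res→J1 (9), Res→TankB (3), J6→Out (2); capacity 9 + 3 + 2 = 14.

14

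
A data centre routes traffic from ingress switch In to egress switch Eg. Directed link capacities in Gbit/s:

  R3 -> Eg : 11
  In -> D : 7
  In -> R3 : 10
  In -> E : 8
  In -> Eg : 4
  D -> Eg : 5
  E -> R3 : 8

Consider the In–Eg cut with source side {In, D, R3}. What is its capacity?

Edges leaving {In, D, R3}: In→E (8), In→Eg (4), D→Eg (5), R3→Eg (11).
Cut capacity = 8 + 4 + 5 + 11 = 28.

28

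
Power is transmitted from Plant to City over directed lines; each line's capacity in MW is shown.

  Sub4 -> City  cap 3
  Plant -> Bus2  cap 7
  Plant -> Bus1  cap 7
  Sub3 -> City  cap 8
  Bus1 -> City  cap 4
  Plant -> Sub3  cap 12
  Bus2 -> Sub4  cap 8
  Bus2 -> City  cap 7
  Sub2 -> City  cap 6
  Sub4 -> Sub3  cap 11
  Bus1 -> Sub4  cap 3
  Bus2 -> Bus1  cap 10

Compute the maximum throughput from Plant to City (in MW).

22

Augment Plant→Bus2→City: bottleneck 7, flow now 7.
Augment Plant→Bus1→City: bottleneck 4, flow now 11.
Augment Plant→Sub3→City: bottleneck 8, flow now 19.
Augment Plant→Bus1→Sub4→City: bottleneck 3, flow now 22.
No augmenting path remains; maximum flow = 22.
In the residual graph, reachable from Plant: {Plant, Sub3}.
Min-cut edges: Plant→Bus2 (7), Plant→Bus1 (7), Sub3→City (8); capacity 7 + 7 + 8 = 22.
This cut is saturated, so no flow can exceed 22.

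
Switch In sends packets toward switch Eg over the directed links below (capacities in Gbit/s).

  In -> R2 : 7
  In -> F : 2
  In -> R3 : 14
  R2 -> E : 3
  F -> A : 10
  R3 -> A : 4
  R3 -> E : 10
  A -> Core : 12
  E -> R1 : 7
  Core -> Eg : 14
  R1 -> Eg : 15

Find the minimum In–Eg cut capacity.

Augment In→R2→E→R1→Eg: bottleneck 3, flow now 3.
Augment In→F→A→Core→Eg: bottleneck 2, flow now 5.
Augment In→R3→A→Core→Eg: bottleneck 4, flow now 9.
Augment In→R3→E→R1→Eg: bottleneck 4, flow now 13.
No augmenting path remains; maximum flow = 13.
By max-flow min-cut, the minimum cut capacity equals the max flow.
In the residual graph, reachable from In: {In, R2, R3, E}.
Min-cut edges: In→F (2), R3→A (4), E→R1 (7); capacity 2 + 4 + 7 = 13.

13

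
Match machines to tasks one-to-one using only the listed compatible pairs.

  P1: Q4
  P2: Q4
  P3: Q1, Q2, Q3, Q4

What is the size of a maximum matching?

2

Unit-capacity flow: source→left, listed edges, right→sink; max matching = max flow.
Augmenting path P1→Q4 (+1); matched 1.
Augmenting path P3→Q1 (+1); matched 2.
No augmenting path remains; maximum matching = 2.
König certificate: {P3, Q4} is a vertex cover of size 2 (every listed pair touches it), so no matching can be larger.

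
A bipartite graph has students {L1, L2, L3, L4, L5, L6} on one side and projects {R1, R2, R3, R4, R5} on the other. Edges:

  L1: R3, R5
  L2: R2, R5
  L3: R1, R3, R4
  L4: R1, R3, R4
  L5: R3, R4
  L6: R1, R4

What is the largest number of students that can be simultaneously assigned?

Unit-capacity flow: source→left, listed edges, right→sink; max matching = max flow.
Augmenting path L1→R3 (+1); matched 1.
Augmenting path L2→R2 (+1); matched 2.
Augmenting path L3→R1 (+1); matched 3.
Augmenting path L4→R4 (+1); matched 4.
Augmenting path L5→R3→L1→R5 (+1); matched 5.
No augmenting path remains; maximum matching = 5.
König certificate: {L1, L2, R1, R3, R4} is a vertex cover of size 5 (every listed pair touches it), so no matching can be larger.

5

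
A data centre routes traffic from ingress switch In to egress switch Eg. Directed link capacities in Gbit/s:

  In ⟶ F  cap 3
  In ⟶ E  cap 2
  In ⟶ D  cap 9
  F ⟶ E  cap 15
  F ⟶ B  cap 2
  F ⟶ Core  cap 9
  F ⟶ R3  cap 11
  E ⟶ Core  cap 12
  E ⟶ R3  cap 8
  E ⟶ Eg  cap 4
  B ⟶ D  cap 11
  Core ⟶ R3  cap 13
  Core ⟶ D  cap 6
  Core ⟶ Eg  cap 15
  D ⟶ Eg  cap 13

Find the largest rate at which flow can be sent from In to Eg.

Augment In→E→Eg: bottleneck 2, flow now 2.
Augment In→D→Eg: bottleneck 9, flow now 11.
Augment In→F→E→Eg: bottleneck 2, flow now 13.
Augment In→F→Core→Eg: bottleneck 1, flow now 14.
No augmenting path remains; maximum flow = 14.
In the residual graph, reachable from In: {In}.
Min-cut edges: In→F (3), In→E (2), In→D (9); capacity 3 + 2 + 9 = 14.
This cut is saturated, so no flow can exceed 14.

14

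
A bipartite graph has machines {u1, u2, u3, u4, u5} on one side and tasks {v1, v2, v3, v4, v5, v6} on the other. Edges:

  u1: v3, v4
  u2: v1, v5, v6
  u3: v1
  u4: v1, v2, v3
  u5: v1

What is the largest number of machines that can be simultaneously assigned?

Unit-capacity flow: source→left, listed edges, right→sink; max matching = max flow.
Augmenting path u1→v3 (+1); matched 1.
Augmenting path u2→v1 (+1); matched 2.
Augmenting path u4→v2 (+1); matched 3.
Augmenting path u3→v1→u2→v5 (+1); matched 4.
No augmenting path remains; maximum matching = 4.
König certificate: {u1, u2, u4, v1} is a vertex cover of size 4 (every listed pair touches it), so no matching can be larger.

4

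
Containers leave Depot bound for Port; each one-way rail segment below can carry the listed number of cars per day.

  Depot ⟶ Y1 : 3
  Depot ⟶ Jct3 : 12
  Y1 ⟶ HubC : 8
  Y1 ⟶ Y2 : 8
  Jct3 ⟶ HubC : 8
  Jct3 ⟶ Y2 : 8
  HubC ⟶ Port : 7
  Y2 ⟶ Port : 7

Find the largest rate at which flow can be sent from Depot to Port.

14

Augment Depot→Y1→HubC→Port: bottleneck 3, flow now 3.
Augment Depot→Jct3→HubC→Port: bottleneck 4, flow now 7.
Augment Depot→Jct3→Y2→Port: bottleneck 7, flow now 14.
No augmenting path remains; maximum flow = 14.
In the residual graph, reachable from Depot: {Depot, Y1, Jct3, HubC, Y2}.
Min-cut edges: HubC→Port (7), Y2→Port (7); capacity 7 + 7 = 14.
This cut is saturated, so no flow can exceed 14.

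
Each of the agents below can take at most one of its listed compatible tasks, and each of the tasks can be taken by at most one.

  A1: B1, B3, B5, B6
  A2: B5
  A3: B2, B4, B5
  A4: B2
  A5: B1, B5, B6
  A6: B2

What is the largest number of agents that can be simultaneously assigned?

Unit-capacity flow: source→left, listed edges, right→sink; max matching = max flow.
Augmenting path A1→B1 (+1); matched 1.
Augmenting path A2→B5 (+1); matched 2.
Augmenting path A3→B2 (+1); matched 3.
Augmenting path A5→B6 (+1); matched 4.
Augmenting path A4→B2→A3→B4 (+1); matched 5.
No augmenting path remains; maximum matching = 5.
König certificate: {A1, A2, A3, A5, B2} is a vertex cover of size 5 (every listed pair touches it), so no matching can be larger.

5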